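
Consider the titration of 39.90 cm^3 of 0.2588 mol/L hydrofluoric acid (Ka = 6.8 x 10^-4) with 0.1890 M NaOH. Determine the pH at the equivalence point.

n(HF) = 0.2588 x 0.03990 = 0.01033 mol; V(NaOH) at equivalence = 0.01033/0.1890 = 0.05464 L.
At equivalence all the acid is converted to F-; total volume = 0.03990 + 0.05464 = 0.09454 L, so [F-] = 0.01033/0.09454 = 0.1092 M.
Kb = Kw/Ka = 1.0e-14 / 6.8 x 10^-4 = 1.47e-11.
[OH^-] = sqrt(Kb x [F-]) = sqrt(1.47e-11 x 0.1092) = 1.27e-6 M.
pOH = 5.90, so pH = 14.00 - 5.90 = 8.10.

8.10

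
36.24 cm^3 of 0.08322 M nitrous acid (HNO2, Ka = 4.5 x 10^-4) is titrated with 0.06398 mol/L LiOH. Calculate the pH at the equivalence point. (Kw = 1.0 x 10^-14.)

7.95

n(HNO2) = 0.08322 x 0.03624 = 0.003016 mol; V(LiOH) at equivalence = 0.003016/0.06398 = 0.04714 L.
At equivalence all the acid is converted to NO2-; total volume = 0.03624 + 0.04714 = 0.08338 L, so [NO2-] = 0.003016/0.08338 = 0.03617 M.
Kb = Kw/Ka = 1.0e-14 / 4.5 x 10^-4 = 2.22e-11.
[OH^-] = sqrt(Kb x [NO2-]) = sqrt(2.22e-11 x 0.03617) = 8.97e-7 M.
pOH = 6.05, so pH = 14.00 - 6.05 = 7.95.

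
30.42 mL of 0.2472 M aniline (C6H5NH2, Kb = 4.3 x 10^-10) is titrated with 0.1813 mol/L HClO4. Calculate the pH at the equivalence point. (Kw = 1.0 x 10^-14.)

n(C6H5NH2) = 0.2472 x 0.03042 = 0.007520 mol; V(HClO4) at equivalence = 0.007520/0.1813 = 0.04148 L.
At equivalence the base is fully converted to C6H5NH3+; total volume = 0.07190 L, so [C6H5NH3+] = 0.007520/0.07190 = 0.1046 M.
Ka(C6H5NH3+) = Kw/Kb = 1.0e-14 / 4.3 x 10^-10 = 2.33e-5.
[H^+] = sqrt(Ka x [C6H5NH3+]) = sqrt(2.33e-5 x 0.1046) = 0.00156 M.
pH = -log(0.00156) = 2.81.

2.81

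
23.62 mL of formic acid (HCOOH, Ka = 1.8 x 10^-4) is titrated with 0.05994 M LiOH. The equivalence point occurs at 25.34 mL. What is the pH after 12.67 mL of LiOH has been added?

3.74

12.67 mL is exactly half the equivalence volume (25.34/2), i.e. the half-equivalence point.
There, n(HA) = n(A^-), so pH = pKa = -log(1.8 x 10^-4) = 3.74.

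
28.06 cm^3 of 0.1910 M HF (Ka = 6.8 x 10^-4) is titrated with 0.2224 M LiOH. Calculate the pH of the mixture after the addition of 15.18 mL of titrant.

3.40

Initial n(HF) = 0.1910 x 0.02806 = 0.005359 mol.
n(LiOH) added = 0.2224 x 0.01518 = 0.003376 mol, converting that many moles of HF to F-.
Remaining n(HF) = 0.001983 mol; n(F-) = 0.003376 mol.
By Henderson-Hasselbalch, pH = pKa + log([A^-]/[HA]) = 3.17 + log(0.003376/0.001983) = 3.17 + (+0.23) = 3.40.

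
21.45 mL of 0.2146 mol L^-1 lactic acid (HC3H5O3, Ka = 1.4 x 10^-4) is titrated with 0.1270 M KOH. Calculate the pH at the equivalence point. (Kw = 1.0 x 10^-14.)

8.38

n(HC3H5O3) = 0.2146 x 0.02145 = 0.004603 mol; V(KOH) at equivalence = 0.004603/0.1270 = 0.03625 L.
At equivalence all the acid is converted to C3H5O3-; total volume = 0.02145 + 0.03625 = 0.05770 L, so [C3H5O3-] = 0.004603/0.05770 = 0.07978 M.
Kb = Kw/Ka = 1.0e-14 / 1.4 x 10^-4 = 7.14e-11.
[OH^-] = sqrt(Kb x [C3H5O3-]) = sqrt(7.14e-11 x 0.07978) = 2.39e-6 M.
pOH = 5.62, so pH = 14.00 - 5.62 = 8.38.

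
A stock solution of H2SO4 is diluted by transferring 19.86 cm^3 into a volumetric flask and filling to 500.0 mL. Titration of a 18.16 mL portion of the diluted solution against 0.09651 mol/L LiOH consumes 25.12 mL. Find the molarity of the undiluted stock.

1.68 M

n(LiOH) = 0.09651 x 0.02512 = 0.002424 mol.
n(H2SO4) in the aliquot = 0.002424 x 1/2 = 0.001212 mol.
[diluted H2SO4] = 0.001212 / 0.01816 = 0.06675 M.
Dilution factor = 500.0/19.86 = 25.18, so [stock] = 0.06675 x 25.18 = 1.68 M.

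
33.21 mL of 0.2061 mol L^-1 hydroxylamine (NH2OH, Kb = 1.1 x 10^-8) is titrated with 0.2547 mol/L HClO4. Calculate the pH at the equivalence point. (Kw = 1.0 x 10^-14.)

n(NH2OH) = 0.2061 x 0.03321 = 0.006845 mol; V(HClO4) at equivalence = 0.006845/0.2547 = 0.02687 L.
At equivalence the base is fully converted to NH3OH+; total volume = 0.06008 L, so [NH3OH+] = 0.006845/0.06008 = 0.1139 M.
Ka(NH3OH+) = Kw/Kb = 1.0e-14 / 1.1 x 10^-8 = 9.09e-7.
[H^+] = sqrt(Ka x [NH3OH+]) = sqrt(9.09e-7 x 0.1139) = 0.000322 M.
pH = -log(0.000322) = 3.49.

3.49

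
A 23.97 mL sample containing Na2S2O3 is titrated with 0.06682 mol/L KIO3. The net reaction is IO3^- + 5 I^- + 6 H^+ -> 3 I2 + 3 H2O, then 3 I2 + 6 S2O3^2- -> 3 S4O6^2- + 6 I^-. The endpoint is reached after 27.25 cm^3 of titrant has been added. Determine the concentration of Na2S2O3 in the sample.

0.456 M

n(KIO3) = 0.06682 x 0.02725 = 0.001821 mol.
From the balanced equation, 1 mol KIO3 reacts with 6 mol Na2S2O3, so n(Na2S2O3) = 0.001821 x 6/1 = 0.01093 mol.
[Na2S2O3] = 0.01093 / 0.02397 L = 0.456 M.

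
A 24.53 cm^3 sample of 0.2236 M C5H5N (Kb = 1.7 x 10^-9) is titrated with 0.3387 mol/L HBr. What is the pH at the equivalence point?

3.05

n(C5H5N) = 0.2236 x 0.02453 = 0.005485 mol; V(HBr) at equivalence = 0.005485/0.3387 = 0.01619 L.
At equivalence the base is fully converted to C5H5NH+; total volume = 0.04072 L, so [C5H5NH+] = 0.005485/0.04072 = 0.1347 M.
Ka(C5H5NH+) = Kw/Kb = 1.0e-14 / 1.7 x 10^-9 = 5.88e-6.
[H^+] = sqrt(Ka x [C5H5NH+]) = sqrt(5.88e-6 x 0.1347) = 0.000890 M.
pH = -log(0.000890) = 3.05.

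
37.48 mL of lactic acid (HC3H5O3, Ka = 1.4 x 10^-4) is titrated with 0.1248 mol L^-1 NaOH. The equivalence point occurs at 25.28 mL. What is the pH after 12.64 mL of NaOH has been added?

12.64 mL is exactly half the equivalence volume (25.28/2), i.e. the half-equivalence point.
There, n(HA) = n(A^-), so pH = pKa = -log(1.4 x 10^-4) = 3.85.

3.85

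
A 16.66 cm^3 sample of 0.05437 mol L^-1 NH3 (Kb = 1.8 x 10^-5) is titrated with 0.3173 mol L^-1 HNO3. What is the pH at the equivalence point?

5.29

n(NH3) = 0.05437 x 0.01666 = 0.0009058 mol; V(HNO3) at equivalence = 0.0009058/0.3173 = 0.002855 L.
At equivalence the base is fully converted to NH4+; total volume = 0.01951 L, so [NH4+] = 0.0009058/0.01951 = 0.04642 M.
Ka(NH4+) = Kw/Kb = 1.0e-14 / 1.8 x 10^-5 = 5.56e-10.
[H^+] = sqrt(Ka x [NH4+]) = sqrt(5.56e-10 x 0.04642) = 5.08e-6 M.
pH = -log(5.08e-6) = 5.29.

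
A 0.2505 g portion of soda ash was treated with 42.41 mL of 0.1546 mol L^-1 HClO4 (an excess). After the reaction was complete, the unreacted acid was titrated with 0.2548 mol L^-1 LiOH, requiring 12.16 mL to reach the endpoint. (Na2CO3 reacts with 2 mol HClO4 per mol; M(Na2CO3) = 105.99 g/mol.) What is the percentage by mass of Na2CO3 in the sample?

73.2%

Total n(HClO4) added = 0.1546 x 0.04241 = 0.006557 mol.
n(LiOH) used = 0.2548 x 0.01216 = 0.003098 mol, which equals the excess n(HClO4).
So n(HClO4) consumed by the sample = 0.006557 - 0.003098 = 0.003458 mol.
n(Na2CO3) = 0.003458 / 2 = 0.001729 mol.
mass Na2CO3 = 0.001729 x 105.99 = 0.1833 g, so %Na2CO3 = 0.1833/0.2505 x 100 = 73.2%.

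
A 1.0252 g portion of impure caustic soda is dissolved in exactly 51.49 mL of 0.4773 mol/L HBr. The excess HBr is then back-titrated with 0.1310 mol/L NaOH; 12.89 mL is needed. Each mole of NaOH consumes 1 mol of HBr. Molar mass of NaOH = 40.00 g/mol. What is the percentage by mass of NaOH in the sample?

Total n(HBr) added = 0.4773 x 0.05149 = 0.02458 mol.
n(NaOH) used = 0.1310 x 0.01289 = 0.001689 mol, which equals the excess n(HBr).
So n(HBr) consumed by the sample = 0.02458 - 0.001689 = 0.02289 mol.
n(NaOH) = 0.02289 / 1 = 0.02289 mol.
mass NaOH = 0.02289 x 40.00 = 0.9155 g, so %NaOH = 0.9155/1.0252 x 100 = 89.3%.

89.3%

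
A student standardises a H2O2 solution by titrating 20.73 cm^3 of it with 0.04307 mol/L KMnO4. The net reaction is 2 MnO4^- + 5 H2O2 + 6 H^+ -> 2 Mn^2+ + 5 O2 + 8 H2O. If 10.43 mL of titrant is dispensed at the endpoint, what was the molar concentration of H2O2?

n(KMnO4) = 0.04307 x 0.01043 = 0.0004492 mol.
From the balanced equation, 2 mol KMnO4 reacts with 5 mol H2O2, so n(H2O2) = 0.0004492 x 5/2 = 0.001123 mol.
[H2O2] = 0.001123 / 0.02073 L = 0.0542 M.

0.0542 M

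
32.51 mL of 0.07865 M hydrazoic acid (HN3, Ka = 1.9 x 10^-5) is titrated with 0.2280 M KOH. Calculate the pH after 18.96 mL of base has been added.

12.54

n(acid) = 0.07865 x 0.03251 = 0.002557 mol; n(KOH) added = 0.2280 x 0.01896 = 0.004323 mol.
Base is in excess by 0.004323 - 0.002557 = 0.001766 mol in a total volume of 0.05147 L.
[OH^-] = 0.001766/0.05147 = 0.03431 M, so pOH = 1.46 and pH = 14.00 - 1.46 = 12.54.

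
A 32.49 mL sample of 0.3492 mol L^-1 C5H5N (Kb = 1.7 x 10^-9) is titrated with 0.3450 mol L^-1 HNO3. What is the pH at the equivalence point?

3.00

n(C5H5N) = 0.3492 x 0.03249 = 0.01135 mol; V(HNO3) at equivalence = 0.01135/0.3450 = 0.03289 L.
At equivalence the base is fully converted to C5H5NH+; total volume = 0.06538 L, so [C5H5NH+] = 0.01135/0.06538 = 0.1735 M.
Ka(C5H5NH+) = Kw/Kb = 1.0e-14 / 1.7 x 10^-9 = 5.88e-6.
[H^+] = sqrt(Ka x [C5H5NH+]) = sqrt(5.88e-6 x 0.1735) = 0.00101 M.
pH = -log(0.00101) = 3.00.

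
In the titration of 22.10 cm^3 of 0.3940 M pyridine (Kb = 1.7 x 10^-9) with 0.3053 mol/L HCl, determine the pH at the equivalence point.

n(C5H5N) = 0.3940 x 0.02210 = 0.008707 mol; V(HCl) at equivalence = 0.008707/0.3053 = 0.02852 L.
At equivalence the base is fully converted to C5H5NH+; total volume = 0.05062 L, so [C5H5NH+] = 0.008707/0.05062 = 0.1720 M.
Ka(C5H5NH+) = Kw/Kb = 1.0e-14 / 1.7 x 10^-9 = 5.88e-6.
[H^+] = sqrt(Ka x [C5H5NH+]) = sqrt(5.88e-6 x 0.1720) = 0.00101 M.
pH = -log(0.00101) = 3.00.

3.00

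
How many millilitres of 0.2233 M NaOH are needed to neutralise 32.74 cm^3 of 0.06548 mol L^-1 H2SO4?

19.2 mL

n(H2SO4) = 0.06548 mol/L x 0.03274 L = 0.002144 mol.
The neutralisation is 1 H2SO4 : 2 NaOH, so n(NaOH) = 0.002144 x 2/1 = 0.004288 mol.
V(NaOH) = 0.004288 / 0.2233 = 0.01920 L = 19.2 mL.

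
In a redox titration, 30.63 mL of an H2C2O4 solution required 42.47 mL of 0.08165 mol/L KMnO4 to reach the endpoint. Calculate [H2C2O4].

n(KMnO4) = 0.08165 x 0.04247 = 0.003468 mol.
From the balanced equation, 2 mol KMnO4 reacts with 5 mol H2C2O4, so n(H2C2O4) = 0.003468 x 5/2 = 0.008669 mol.
[H2C2O4] = 0.008669 / 0.03063 L = 0.283 M.

0.283 M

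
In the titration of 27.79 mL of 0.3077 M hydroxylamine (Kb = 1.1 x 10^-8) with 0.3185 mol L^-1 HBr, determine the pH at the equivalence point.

3.42

n(NH2OH) = 0.3077 x 0.02779 = 0.008551 mol; V(HBr) at equivalence = 0.008551/0.3185 = 0.02685 L.
At equivalence the base is fully converted to NH3OH+; total volume = 0.05464 L, so [NH3OH+] = 0.008551/0.05464 = 0.1565 M.
Ka(NH3OH+) = Kw/Kb = 1.0e-14 / 1.1 x 10^-8 = 9.09e-7.
[H^+] = sqrt(Ka x [NH3OH+]) = sqrt(9.09e-7 x 0.1565) = 0.000377 M.
pH = -log(0.000377) = 3.42.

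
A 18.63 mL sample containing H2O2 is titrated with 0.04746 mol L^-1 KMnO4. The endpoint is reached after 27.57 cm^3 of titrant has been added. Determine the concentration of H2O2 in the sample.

n(KMnO4) = 0.04746 x 0.02757 = 0.001308 mol.
From the balanced equation, 2 mol KMnO4 reacts with 5 mol H2O2, so n(H2O2) = 0.001308 x 5/2 = 0.003271 mol.
[H2O2] = 0.003271 / 0.01863 L = 0.176 M.

0.176 M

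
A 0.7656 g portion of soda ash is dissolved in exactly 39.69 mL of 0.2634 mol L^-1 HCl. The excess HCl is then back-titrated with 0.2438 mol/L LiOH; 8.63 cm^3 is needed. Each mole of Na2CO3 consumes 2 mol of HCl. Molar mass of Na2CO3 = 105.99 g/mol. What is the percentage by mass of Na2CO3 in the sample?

57.8%

Total n(HCl) added = 0.2634 x 0.03969 = 0.01045 mol.
n(LiOH) used = 0.2438 x 0.008630 = 0.002104 mol, which equals the excess n(HCl).
So n(HCl) consumed by the sample = 0.01045 - 0.002104 = 0.008350 mol.
n(Na2CO3) = 0.008350 / 2 = 0.004175 mol.
mass Na2CO3 = 0.004175 x 105.99 = 0.4425 g, so %Na2CO3 = 0.4425/0.7656 x 100 = 57.8%.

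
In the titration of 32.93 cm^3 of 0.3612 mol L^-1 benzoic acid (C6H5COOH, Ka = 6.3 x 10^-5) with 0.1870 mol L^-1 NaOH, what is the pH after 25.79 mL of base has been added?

Initial n(C6H5COOH) = 0.3612 x 0.03293 = 0.01189 mol.
n(NaOH) added = 0.1870 x 0.02579 = 0.004823 mol, converting that many moles of C6H5COOH to C6H5COO-.
Remaining n(C6H5COOH) = 0.007072 mol; n(C6H5COO-) = 0.004823 mol.
By Henderson-Hasselbalch, pH = pKa + log([A^-]/[HA]) = 4.20 + log(0.004823/0.007072) = 4.20 + (-0.17) = 4.03.

4.03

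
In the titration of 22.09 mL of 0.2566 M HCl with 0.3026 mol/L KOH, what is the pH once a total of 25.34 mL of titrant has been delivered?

12.62

n(acid) = 0.2566 x 0.02209 = 0.005668 mol; n(KOH) added = 0.3026 x 0.02534 = 0.007668 mol.
Base is in excess by 0.007668 - 0.005668 = 0.002000 mol in a total volume of 0.04743 L.
[OH^-] = 0.002000/0.04743 = 0.04216 M, so pOH = 1.38 and pH = 14.00 - 1.38 = 12.62.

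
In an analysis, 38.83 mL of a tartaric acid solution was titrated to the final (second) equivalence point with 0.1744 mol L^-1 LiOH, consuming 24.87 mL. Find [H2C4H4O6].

0.0559 M

n(LiOH) = 0.1744 x 0.02487 = 0.004337 mol.
At the final (second) equivalence point, 2 mol OH^- react per mol H2C4H4O6, so n(H2C4H4O6) = 0.004337 / 2 = 0.002169 mol.
[H2C4H4O6] = 0.002169 / 0.03883 L = 0.0559 M.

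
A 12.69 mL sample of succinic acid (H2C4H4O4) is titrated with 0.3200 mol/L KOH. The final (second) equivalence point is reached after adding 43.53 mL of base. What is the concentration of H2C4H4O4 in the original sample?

n(KOH) = 0.3200 x 0.04353 = 0.01393 mol.
At the final (second) equivalence point, 2 mol OH^- react per mol H2C4H4O4, so n(H2C4H4O4) = 0.01393 / 2 = 0.006965 mol.
[H2C4H4O4] = 0.006965 / 0.01269 L = 0.549 M.

0.549 M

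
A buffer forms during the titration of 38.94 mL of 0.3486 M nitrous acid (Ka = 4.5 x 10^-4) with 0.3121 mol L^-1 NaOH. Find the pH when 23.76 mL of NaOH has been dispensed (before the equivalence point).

3.43

Initial n(HNO2) = 0.3486 x 0.03894 = 0.01357 mol.
n(NaOH) added = 0.3121 x 0.02376 = 0.007415 mol, converting that many moles of HNO2 to NO2-.
Remaining n(HNO2) = 0.006159 mol; n(NO2-) = 0.007415 mol.
By Henderson-Hasselbalch, pH = pKa + log([A^-]/[HA]) = 3.35 + log(0.007415/0.006159) = 3.35 + (+0.08) = 3.43.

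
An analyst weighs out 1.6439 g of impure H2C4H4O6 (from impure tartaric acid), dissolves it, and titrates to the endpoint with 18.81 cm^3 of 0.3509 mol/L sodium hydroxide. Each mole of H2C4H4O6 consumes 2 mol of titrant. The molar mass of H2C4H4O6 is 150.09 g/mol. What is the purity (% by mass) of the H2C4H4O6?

30.1%

n(NaOH) = 0.3509 x 0.01881 = 0.006600 mol.
n(H2C4H4O6) = 0.006600 / 2 = 0.003300 mol.
mass of H2C4H4O6 = 0.003300 x 150.09 = 0.4953 g.
% purity = 0.4953 / 1.6439 x 100 = 30.1%.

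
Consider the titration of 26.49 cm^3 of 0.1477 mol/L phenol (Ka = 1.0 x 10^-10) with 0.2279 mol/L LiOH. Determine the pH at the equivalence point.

n(C6H5OH) = 0.1477 x 0.02649 = 0.003913 mol; V(LiOH) at equivalence = 0.003913/0.2279 = 0.01717 L.
At equivalence all the acid is converted to C6H5O-; total volume = 0.02649 + 0.01717 = 0.04366 L, so [C6H5O-] = 0.003913/0.04366 = 0.08962 M.
Kb = Kw/Ka = 1.0e-14 / 1.0 x 10^-10 = 0.000100.
[OH^-] = sqrt(Kb x [C6H5O-]) = sqrt(0.000100 x 0.08962) = 0.00299 M.
pOH = 2.52, so pH = 14.00 - 2.52 = 11.48.

11.48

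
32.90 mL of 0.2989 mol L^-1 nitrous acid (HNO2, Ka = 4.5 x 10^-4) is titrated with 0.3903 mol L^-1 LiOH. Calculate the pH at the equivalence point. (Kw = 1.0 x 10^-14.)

n(HNO2) = 0.2989 x 0.03290 = 0.009834 mol; V(LiOH) at equivalence = 0.009834/0.3903 = 0.02520 L.
At equivalence all the acid is converted to NO2-; total volume = 0.03290 + 0.02520 = 0.05810 L, so [NO2-] = 0.009834/0.05810 = 0.1693 M.
Kb = Kw/Ka = 1.0e-14 / 4.5 x 10^-4 = 2.22e-11.
[OH^-] = sqrt(Kb x [NO2-]) = sqrt(2.22e-11 x 0.1693) = 1.94e-6 M.
pOH = 5.71, so pH = 14.00 - 5.71 = 8.29.

8.29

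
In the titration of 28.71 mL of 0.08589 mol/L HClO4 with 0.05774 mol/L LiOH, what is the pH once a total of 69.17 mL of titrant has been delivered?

12.19

n(acid) = 0.08589 x 0.02871 = 0.002466 mol; n(LiOH) added = 0.05774 x 0.06917 = 0.003994 mol.
Base is in excess by 0.003994 - 0.002466 = 0.001528 mol in a total volume of 0.09788 L.
[OH^-] = 0.001528/0.09788 = 0.01561 M, so pOH = 1.81 and pH = 14.00 - 1.81 = 12.19.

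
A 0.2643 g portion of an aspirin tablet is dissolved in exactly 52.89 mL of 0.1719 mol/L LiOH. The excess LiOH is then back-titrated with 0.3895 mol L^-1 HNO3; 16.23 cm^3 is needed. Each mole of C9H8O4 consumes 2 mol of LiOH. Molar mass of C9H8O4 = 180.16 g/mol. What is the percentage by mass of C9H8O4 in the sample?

94.4%

Total n(LiOH) added = 0.1719 x 0.05289 = 0.009092 mol.
n(HNO3) used = 0.3895 x 0.01623 = 0.006322 mol, which equals the excess n(LiOH).
So n(LiOH) consumed by the sample = 0.009092 - 0.006322 = 0.002770 mol.
n(C9H8O4) = 0.002770 / 2 = 0.001385 mol.
mass C9H8O4 = 0.001385 x 180.16 = 0.2495 g, so %C9H8O4 = 0.2495/0.2643 x 100 = 94.4%.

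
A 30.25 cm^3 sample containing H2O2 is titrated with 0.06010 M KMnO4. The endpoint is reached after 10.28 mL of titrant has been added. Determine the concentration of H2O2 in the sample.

n(KMnO4) = 0.06010 x 0.01028 = 0.0006178 mol.
From the balanced equation, 2 mol KMnO4 reacts with 5 mol H2O2, so n(H2O2) = 0.0006178 x 5/2 = 0.001545 mol.
[H2O2] = 0.001545 / 0.03025 L = 0.0511 M.

0.0511 M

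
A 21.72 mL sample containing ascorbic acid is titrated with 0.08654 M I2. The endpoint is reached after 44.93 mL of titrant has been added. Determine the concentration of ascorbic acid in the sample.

n(I2) = 0.08654 x 0.04493 = 0.003888 mol.
From the balanced equation, 1 mol I2 reacts with 1 mol ascorbic acid, so n(ascorbic acid) = 0.003888 x 1/1 = 0.003888 mol.
[ascorbic acid] = 0.003888 / 0.02172 L = 0.179 M.

0.179 M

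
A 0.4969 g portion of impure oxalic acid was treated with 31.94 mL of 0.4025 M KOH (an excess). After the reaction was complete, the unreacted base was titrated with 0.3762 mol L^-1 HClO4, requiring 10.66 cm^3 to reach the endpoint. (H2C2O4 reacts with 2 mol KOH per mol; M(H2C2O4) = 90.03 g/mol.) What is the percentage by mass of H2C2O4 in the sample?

Total n(KOH) added = 0.4025 x 0.03194 = 0.01286 mol.
n(HClO4) used = 0.3762 x 0.01066 = 0.004010 mol, which equals the excess n(KOH).
So n(KOH) consumed by the sample = 0.01286 - 0.004010 = 0.008846 mol.
n(H2C2O4) = 0.008846 / 2 = 0.004423 mol.
mass H2C2O4 = 0.004423 x 90.03 = 0.3982 g, so %H2C2O4 = 0.3982/0.4969 x 100 = 80.1%.

80.1%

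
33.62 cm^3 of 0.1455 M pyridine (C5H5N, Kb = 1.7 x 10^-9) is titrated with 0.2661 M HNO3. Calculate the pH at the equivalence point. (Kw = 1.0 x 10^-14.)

n(C5H5N) = 0.1455 x 0.03362 = 0.004892 mol; V(HNO3) at equivalence = 0.004892/0.2661 = 0.01838 L.
At equivalence the base is fully converted to C5H5NH+; total volume = 0.05200 L, so [C5H5NH+] = 0.004892/0.05200 = 0.09407 M.
Ka(C5H5NH+) = Kw/Kb = 1.0e-14 / 1.7 x 10^-9 = 5.88e-6.
[H^+] = sqrt(Ka x [C5H5NH+]) = sqrt(5.88e-6 x 0.09407) = 0.000744 M.
pH = -log(0.000744) = 3.13.

3.13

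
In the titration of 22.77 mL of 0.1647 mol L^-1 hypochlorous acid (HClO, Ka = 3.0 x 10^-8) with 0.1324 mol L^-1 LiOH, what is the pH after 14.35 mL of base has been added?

7.53

Initial n(HClO) = 0.1647 x 0.02277 = 0.003750 mol.
n(LiOH) added = 0.1324 x 0.01435 = 0.001900 mol, converting that many moles of HClO to ClO-.
Remaining n(HClO) = 0.001850 mol; n(ClO-) = 0.001900 mol.
By Henderson-Hasselbalch, pH = pKa + log([A^-]/[HA]) = 7.52 + log(0.001900/0.001850) = 7.52 + (+0.01) = 7.53.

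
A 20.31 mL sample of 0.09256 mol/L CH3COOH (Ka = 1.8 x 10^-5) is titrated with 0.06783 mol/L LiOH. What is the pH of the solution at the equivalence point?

n(CH3COOH) = 0.09256 x 0.02031 = 0.001880 mol; V(LiOH) at equivalence = 0.001880/0.06783 = 0.02771 L.
At equivalence all the acid is converted to CH3COO-; total volume = 0.02031 + 0.02771 = 0.04802 L, so [CH3COO-] = 0.001880/0.04802 = 0.03914 M.
Kb = Kw/Ka = 1.0e-14 / 1.8 x 10^-5 = 5.56e-10.
[OH^-] = sqrt(Kb x [CH3COO-]) = sqrt(5.56e-10 x 0.03914) = 4.66e-6 M.
pOH = 5.33, so pH = 14.00 - 5.33 = 8.67.

8.67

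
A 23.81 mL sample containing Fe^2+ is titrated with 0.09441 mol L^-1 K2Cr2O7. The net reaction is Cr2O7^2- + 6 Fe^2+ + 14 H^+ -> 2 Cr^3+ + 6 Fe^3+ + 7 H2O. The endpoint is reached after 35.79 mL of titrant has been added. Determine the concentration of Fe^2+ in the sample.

0.851 M

n(K2Cr2O7) = 0.09441 x 0.03579 = 0.003379 mol.
From the balanced equation, 1 mol K2Cr2O7 reacts with 6 mol Fe^2+, so n(Fe^2+) = 0.003379 x 6/1 = 0.02027 mol.
[Fe^2+] = 0.02027 / 0.02381 L = 0.851 M.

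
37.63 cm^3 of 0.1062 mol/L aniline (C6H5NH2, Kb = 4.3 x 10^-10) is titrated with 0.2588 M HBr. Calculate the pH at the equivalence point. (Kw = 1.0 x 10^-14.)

n(C6H5NH2) = 0.1062 x 0.03763 = 0.003996 mol; V(HBr) at equivalence = 0.003996/0.2588 = 0.01544 L.
At equivalence the base is fully converted to C6H5NH3+; total volume = 0.05307 L, so [C6H5NH3+] = 0.003996/0.05307 = 0.07530 M.
Ka(C6H5NH3+) = Kw/Kb = 1.0e-14 / 4.3 x 10^-10 = 2.33e-5.
[H^+] = sqrt(Ka x [C6H5NH3+]) = sqrt(2.33e-5 x 0.07530) = 0.00132 M.
pH = -log(0.00132) = 2.88.

2.88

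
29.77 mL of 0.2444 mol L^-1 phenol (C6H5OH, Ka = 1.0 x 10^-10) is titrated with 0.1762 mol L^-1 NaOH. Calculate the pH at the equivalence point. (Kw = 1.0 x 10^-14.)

11.51

n(C6H5OH) = 0.2444 x 0.02977 = 0.007276 mol; V(NaOH) at equivalence = 0.007276/0.1762 = 0.04129 L.
At equivalence all the acid is converted to C6H5O-; total volume = 0.02977 + 0.04129 = 0.07106 L, so [C6H5O-] = 0.007276/0.07106 = 0.1024 M.
Kb = Kw/Ka = 1.0e-14 / 1.0 x 10^-10 = 0.000100.
[OH^-] = sqrt(Kb x [C6H5O-]) = sqrt(0.000100 x 0.1024) = 0.00320 M.
pOH = 2.49, so pH = 14.00 - 2.49 = 11.51.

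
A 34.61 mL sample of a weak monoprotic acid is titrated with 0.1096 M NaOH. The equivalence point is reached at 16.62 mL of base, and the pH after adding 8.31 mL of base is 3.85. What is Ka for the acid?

1.4 x 10^-4

8.31 mL is half of the equivalence volume, so this is the half-equivalence point where [HA] = [A^-].
At half-equivalence pH = pKa, so pKa = 3.85.
Ka = 10^(-3.85) = 1.4 x 10^-4.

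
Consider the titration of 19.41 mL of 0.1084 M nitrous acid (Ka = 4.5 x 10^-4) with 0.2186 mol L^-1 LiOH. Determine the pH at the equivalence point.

n(HNO2) = 0.1084 x 0.01941 = 0.002104 mol; V(LiOH) at equivalence = 0.002104/0.2186 = 0.009625 L.
At equivalence all the acid is converted to NO2-; total volume = 0.01941 + 0.009625 = 0.02904 L, so [NO2-] = 0.002104/0.02904 = 0.07247 M.
Kb = Kw/Ka = 1.0e-14 / 4.5 x 10^-4 = 2.22e-11.
[OH^-] = sqrt(Kb x [NO2-]) = sqrt(2.22e-11 x 0.07247) = 1.27e-6 M.
pOH = 5.90, so pH = 14.00 - 5.90 = 8.10.

8.10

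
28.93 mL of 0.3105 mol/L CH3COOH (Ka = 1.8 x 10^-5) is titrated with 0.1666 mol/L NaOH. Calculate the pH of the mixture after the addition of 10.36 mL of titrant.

Initial n(CH3COOH) = 0.3105 x 0.02893 = 0.008983 mol.
n(NaOH) added = 0.1666 x 0.01036 = 0.001726 mol, converting that many moles of CH3COOH to CH3COO-.
Remaining n(CH3COOH) = 0.007257 mol; n(CH3COO-) = 0.001726 mol.
By Henderson-Hasselbalch, pH = pKa + log([A^-]/[HA]) = 4.74 + log(0.001726/0.007257) = 4.74 + (-0.62) = 4.12.

4.12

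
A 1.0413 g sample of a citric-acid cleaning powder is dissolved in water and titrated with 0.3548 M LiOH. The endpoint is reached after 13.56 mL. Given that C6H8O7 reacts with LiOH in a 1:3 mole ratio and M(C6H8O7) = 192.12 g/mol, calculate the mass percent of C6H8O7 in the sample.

n(LiOH) = 0.3548 x 0.01356 = 0.004811 mol.
n(C6H8O7) = 0.004811 / 3 = 0.001604 mol.
mass of C6H8O7 = 0.001604 x 192.12 = 0.3081 g.
% purity = 0.3081 / 1.0413 x 100 = 29.6%.

29.6%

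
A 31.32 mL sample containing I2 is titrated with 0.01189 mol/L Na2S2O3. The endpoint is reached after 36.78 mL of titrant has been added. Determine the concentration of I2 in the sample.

n(Na2S2O3) = 0.01189 x 0.03678 = 0.0004373 mol.
From the balanced equation, 2 mol Na2S2O3 reacts with 1 mol I2, so n(I2) = 0.0004373 x 1/2 = 0.0002187 mol.
[I2] = 0.0002187 / 0.03132 L = 0.00698 M.

0.00698 M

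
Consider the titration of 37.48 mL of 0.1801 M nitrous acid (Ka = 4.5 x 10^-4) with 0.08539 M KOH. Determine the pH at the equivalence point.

8.05

n(HNO2) = 0.1801 x 0.03748 = 0.006750 mol; V(KOH) at equivalence = 0.006750/0.08539 = 0.07905 L.
At equivalence all the acid is converted to NO2-; total volume = 0.03748 + 0.07905 = 0.1165 L, so [NO2-] = 0.006750/0.1165 = 0.05793 M.
Kb = Kw/Ka = 1.0e-14 / 4.5 x 10^-4 = 2.22e-11.
[OH^-] = sqrt(Kb x [NO2-]) = sqrt(2.22e-11 x 0.05793) = 1.13e-6 M.
pOH = 5.95, so pH = 14.00 - 5.95 = 8.05.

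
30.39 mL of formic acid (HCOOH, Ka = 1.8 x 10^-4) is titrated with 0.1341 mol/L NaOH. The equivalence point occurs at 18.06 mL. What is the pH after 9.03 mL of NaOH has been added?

9.03 mL is exactly half the equivalence volume (18.06/2), i.e. the half-equivalence point.
There, n(HA) = n(A^-), so pH = pKa = -log(1.8 x 10^-4) = 3.74.

3.74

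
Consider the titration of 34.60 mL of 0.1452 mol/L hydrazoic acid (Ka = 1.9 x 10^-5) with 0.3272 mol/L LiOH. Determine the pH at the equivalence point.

n(HN3) = 0.1452 x 0.03460 = 0.005024 mol; V(LiOH) at equivalence = 0.005024/0.3272 = 0.01535 L.
At equivalence all the acid is converted to N3-; total volume = 0.03460 + 0.01535 = 0.04995 L, so [N3-] = 0.005024/0.04995 = 0.1006 M.
Kb = Kw/Ka = 1.0e-14 / 1.9 x 10^-5 = 5.26e-10.
[OH^-] = sqrt(Kb x [N3-]) = sqrt(5.26e-10 x 0.1006) = 7.28e-6 M.
pOH = 5.14, so pH = 14.00 - 5.14 = 8.86.

8.86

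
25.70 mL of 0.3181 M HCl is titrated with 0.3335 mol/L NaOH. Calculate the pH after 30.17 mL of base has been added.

n(acid) = 0.3181 x 0.02570 = 0.008175 mol; n(NaOH) added = 0.3335 x 0.03017 = 0.01006 mol.
Base is in excess by 0.01006 - 0.008175 = 0.001887 mol in a total volume of 0.05587 L.
[OH^-] = 0.001887/0.05587 = 0.03377 M, so pOH = 1.47 and pH = 14.00 - 1.47 = 12.53.

12.53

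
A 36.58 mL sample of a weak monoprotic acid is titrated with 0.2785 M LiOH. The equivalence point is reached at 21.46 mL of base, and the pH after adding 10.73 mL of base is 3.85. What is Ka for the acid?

1.4 x 10^-4

10.73 mL is half of the equivalence volume, so this is the half-equivalence point where [HA] = [A^-].
At half-equivalence pH = pKa, so pKa = 3.85.
Ka = 10^(-3.85) = 1.4 x 10^-4.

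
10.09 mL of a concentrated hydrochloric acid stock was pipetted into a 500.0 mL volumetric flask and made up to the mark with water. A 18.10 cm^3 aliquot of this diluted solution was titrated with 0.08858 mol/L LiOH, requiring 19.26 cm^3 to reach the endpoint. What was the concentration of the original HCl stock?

n(LiOH) = 0.08858 x 0.01926 = 0.001706 mol.
n(HCl) in the aliquot = 0.001706 mol.
[diluted HCl] = 0.001706 / 0.01810 = 0.09426 M.
Dilution factor = 500.0/10.09 = 49.55, so [stock] = 0.09426 x 49.55 = 4.67 M.

4.67 M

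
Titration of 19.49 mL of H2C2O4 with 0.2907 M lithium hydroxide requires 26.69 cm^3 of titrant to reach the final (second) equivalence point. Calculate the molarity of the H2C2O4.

0.199 M

n(LiOH) = 0.2907 x 0.02669 = 0.007759 mol.
At the final (second) equivalence point, 2 mol OH^- react per mol H2C2O4, so n(H2C2O4) = 0.007759 / 2 = 0.003879 mol.
[H2C2O4] = 0.003879 / 0.01949 L = 0.199 M.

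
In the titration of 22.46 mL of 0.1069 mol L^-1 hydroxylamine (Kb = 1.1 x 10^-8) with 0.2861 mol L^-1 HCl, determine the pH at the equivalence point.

n(NH2OH) = 0.1069 x 0.02246 = 0.002401 mol; V(HCl) at equivalence = 0.002401/0.2861 = 0.008392 L.
At equivalence the base is fully converted to NH3OH+; total volume = 0.03085 L, so [NH3OH+] = 0.002401/0.03085 = 0.07782 M.
Ka(NH3OH+) = Kw/Kb = 1.0e-14 / 1.1 x 10^-8 = 9.09e-7.
[H^+] = sqrt(Ka x [NH3OH+]) = sqrt(9.09e-7 x 0.07782) = 0.000266 M.
pH = -log(0.000266) = 3.58.

3.58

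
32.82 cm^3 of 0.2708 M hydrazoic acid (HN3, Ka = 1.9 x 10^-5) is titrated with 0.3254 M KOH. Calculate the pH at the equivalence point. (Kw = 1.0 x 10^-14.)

8.95

n(HN3) = 0.2708 x 0.03282 = 0.008888 mol; V(KOH) at equivalence = 0.008888/0.3254 = 0.02731 L.
At equivalence all the acid is converted to N3-; total volume = 0.03282 + 0.02731 = 0.06013 L, so [N3-] = 0.008888/0.06013 = 0.1478 M.
Kb = Kw/Ka = 1.0e-14 / 1.9 x 10^-5 = 5.26e-10.
[OH^-] = sqrt(Kb x [N3-]) = sqrt(5.26e-10 x 0.1478) = 8.82e-6 M.
pOH = 5.05, so pH = 14.00 - 5.05 = 8.95.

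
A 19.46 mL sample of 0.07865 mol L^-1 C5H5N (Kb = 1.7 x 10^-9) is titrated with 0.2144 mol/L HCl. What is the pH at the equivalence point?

3.24

n(C5H5N) = 0.07865 x 0.01946 = 0.001531 mol; V(HCl) at equivalence = 0.001531/0.2144 = 0.007139 L.
At equivalence the base is fully converted to C5H5NH+; total volume = 0.02660 L, so [C5H5NH+] = 0.001531/0.02660 = 0.05754 M.
Ka(C5H5NH+) = Kw/Kb = 1.0e-14 / 1.7 x 10^-9 = 5.88e-6.
[H^+] = sqrt(Ka x [C5H5NH+]) = sqrt(5.88e-6 x 0.05754) = 0.000582 M.
pH = -log(0.000582) = 3.24.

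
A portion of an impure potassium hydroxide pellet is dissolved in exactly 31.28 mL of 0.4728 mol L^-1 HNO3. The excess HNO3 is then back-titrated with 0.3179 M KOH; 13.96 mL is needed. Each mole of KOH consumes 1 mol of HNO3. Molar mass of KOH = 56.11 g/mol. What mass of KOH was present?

0.581 g

Total n(HNO3) added = 0.4728 x 0.03128 = 0.01479 mol.
n(KOH) used = 0.3179 x 0.01396 = 0.004438 mol, which equals the excess n(HNO3).
So n(HNO3) consumed by the sample = 0.01479 - 0.004438 = 0.01035 mol.
n(KOH) = 0.01035 / 1 = 0.01035 mol.
mass = 0.01035 mol x 56.11 g/mol = 0.581 g.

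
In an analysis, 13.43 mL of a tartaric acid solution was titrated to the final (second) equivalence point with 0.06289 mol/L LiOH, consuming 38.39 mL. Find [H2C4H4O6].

0.0899 M

n(LiOH) = 0.06289 x 0.03839 = 0.002414 mol.
At the final (second) equivalence point, 2 mol OH^- react per mol H2C4H4O6, so n(H2C4H4O6) = 0.002414 / 2 = 0.001207 mol.
[H2C4H4O6] = 0.001207 / 0.01343 L = 0.0899 M.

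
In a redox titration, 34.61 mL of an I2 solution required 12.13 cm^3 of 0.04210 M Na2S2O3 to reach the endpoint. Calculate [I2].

n(Na2S2O3) = 0.04210 x 0.01213 = 0.0005107 mol.
From the balanced equation, 2 mol Na2S2O3 reacts with 1 mol I2, so n(I2) = 0.0005107 x 1/2 = 0.0002553 mol.
[I2] = 0.0002553 / 0.03461 L = 0.00738 M.

0.00738 M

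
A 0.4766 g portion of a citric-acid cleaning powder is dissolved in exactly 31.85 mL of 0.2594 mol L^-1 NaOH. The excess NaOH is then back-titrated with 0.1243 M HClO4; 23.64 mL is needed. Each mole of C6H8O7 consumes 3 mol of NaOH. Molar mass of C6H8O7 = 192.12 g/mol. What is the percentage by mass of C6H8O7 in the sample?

Total n(NaOH) added = 0.2594 x 0.03185 = 0.008262 mol.
n(HClO4) used = 0.1243 x 0.02364 = 0.002938 mol, which equals the excess n(NaOH).
So n(NaOH) consumed by the sample = 0.008262 - 0.002938 = 0.005323 mol.
n(C6H8O7) = 0.005323 / 3 = 0.001774 mol.
mass C6H8O7 = 0.001774 x 192.12 = 0.3409 g, so %C6H8O7 = 0.3409/0.4766 x 100 = 71.5%.

71.5%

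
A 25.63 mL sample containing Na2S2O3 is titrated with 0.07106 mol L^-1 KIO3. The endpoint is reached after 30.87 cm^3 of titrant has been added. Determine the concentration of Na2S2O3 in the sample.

n(KIO3) = 0.07106 x 0.03087 = 0.002194 mol.
From the balanced equation, 1 mol KIO3 reacts with 6 mol Na2S2O3, so n(Na2S2O3) = 0.002194 x 6/1 = 0.01316 mol.
[Na2S2O3] = 0.01316 / 0.02563 L = 0.514 M.

0.514 M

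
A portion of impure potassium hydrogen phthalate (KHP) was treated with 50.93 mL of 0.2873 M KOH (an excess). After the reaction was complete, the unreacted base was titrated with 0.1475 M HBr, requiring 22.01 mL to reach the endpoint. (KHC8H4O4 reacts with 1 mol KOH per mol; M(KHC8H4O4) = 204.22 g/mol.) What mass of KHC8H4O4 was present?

Total n(KOH) added = 0.2873 x 0.05093 = 0.01463 mol.
n(HBr) used = 0.1475 x 0.02201 = 0.003246 mol, which equals the excess n(KOH).
So n(KOH) consumed by the sample = 0.01463 - 0.003246 = 0.01139 mol.
n(KHC8H4O4) = 0.01139 / 1 = 0.01139 mol.
mass = 0.01139 mol x 204.22 g/mol = 2.33 g.

2.33 g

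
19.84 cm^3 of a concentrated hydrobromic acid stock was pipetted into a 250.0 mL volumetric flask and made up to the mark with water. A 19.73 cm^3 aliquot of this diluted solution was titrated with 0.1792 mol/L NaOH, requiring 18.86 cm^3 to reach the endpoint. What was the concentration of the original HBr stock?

n(NaOH) = 0.1792 x 0.01886 = 0.003380 mol.
n(HBr) in the aliquot = 0.003380 mol.
[diluted HBr] = 0.003380 / 0.01973 = 0.1713 M.
Dilution factor = 250.0/19.84 = 12.60, so [stock] = 0.1713 x 12.60 = 2.16 M.

2.16 M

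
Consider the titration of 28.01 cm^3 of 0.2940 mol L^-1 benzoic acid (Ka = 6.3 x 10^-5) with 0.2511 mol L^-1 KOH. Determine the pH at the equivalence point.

8.67

n(C6H5COOH) = 0.2940 x 0.02801 = 0.008235 mol; V(KOH) at equivalence = 0.008235/0.2511 = 0.03280 L.
At equivalence all the acid is converted to C6H5COO-; total volume = 0.02801 + 0.03280 = 0.06081 L, so [C6H5COO-] = 0.008235/0.06081 = 0.1354 M.
Kb = Kw/Ka = 1.0e-14 / 6.3 x 10^-5 = 1.59e-10.
[OH^-] = sqrt(Kb x [C6H5COO-]) = sqrt(1.59e-10 x 0.1354) = 4.64e-6 M.
pOH = 5.33, so pH = 14.00 - 5.33 = 8.67.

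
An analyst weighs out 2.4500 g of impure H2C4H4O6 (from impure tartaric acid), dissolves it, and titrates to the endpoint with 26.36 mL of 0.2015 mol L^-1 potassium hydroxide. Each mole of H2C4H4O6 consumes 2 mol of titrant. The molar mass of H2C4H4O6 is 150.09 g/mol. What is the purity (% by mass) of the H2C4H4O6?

16.3%

n(KOH) = 0.2015 x 0.02636 = 0.005312 mol.
n(H2C4H4O6) = 0.005312 / 2 = 0.002656 mol.
mass of H2C4H4O6 = 0.002656 x 150.09 = 0.3986 g.
% purity = 0.3986 / 2.4500 x 100 = 16.3%.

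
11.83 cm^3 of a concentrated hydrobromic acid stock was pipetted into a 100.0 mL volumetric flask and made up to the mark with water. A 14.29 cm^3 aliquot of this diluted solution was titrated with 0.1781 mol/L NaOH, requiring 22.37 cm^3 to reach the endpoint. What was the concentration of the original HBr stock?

2.36 M

n(NaOH) = 0.1781 x 0.02237 = 0.003984 mol.
n(HBr) in the aliquot = 0.003984 mol.
[diluted HBr] = 0.003984 / 0.01429 = 0.2788 M.
Dilution factor = 100.0/11.83 = 8.453, so [stock] = 0.2788 x 8.453 = 2.36 M.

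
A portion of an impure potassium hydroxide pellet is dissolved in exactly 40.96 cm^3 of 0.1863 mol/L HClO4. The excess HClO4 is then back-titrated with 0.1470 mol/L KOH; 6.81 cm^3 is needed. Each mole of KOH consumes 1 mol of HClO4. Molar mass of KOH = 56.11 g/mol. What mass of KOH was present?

Total n(HClO4) added = 0.1863 x 0.04096 = 0.007631 mol.
n(KOH) used = 0.1470 x 0.006810 = 0.001001 mol, which equals the excess n(HClO4).
So n(HClO4) consumed by the sample = 0.007631 - 0.001001 = 0.006630 mol.
n(KOH) = 0.006630 / 1 = 0.006630 mol.
mass = 0.006630 mol x 56.11 g/mol = 0.372 g.

0.372 g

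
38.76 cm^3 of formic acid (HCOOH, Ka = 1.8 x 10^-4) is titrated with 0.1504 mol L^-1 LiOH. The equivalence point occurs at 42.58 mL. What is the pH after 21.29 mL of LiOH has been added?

3.74

21.29 mL is exactly half the equivalence volume (42.58/2), i.e. the half-equivalence point.
There, n(HA) = n(A^-), so pH = pKa = -log(1.8 x 10^-4) = 3.74.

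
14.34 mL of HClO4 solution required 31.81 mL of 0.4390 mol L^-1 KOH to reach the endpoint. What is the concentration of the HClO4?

n(KOH) delivered = 0.4390 x 0.03181 = 0.01396 mol.
For a 1:1 reaction, n(HClO4) = 0.01396 mol.
[HClO4] = 0.01396 mol / 0.01434 L = 0.974 M.

0.974 M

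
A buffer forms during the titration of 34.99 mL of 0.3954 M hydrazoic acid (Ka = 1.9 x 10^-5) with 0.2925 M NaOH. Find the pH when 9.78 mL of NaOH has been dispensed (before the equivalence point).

Initial n(HN3) = 0.3954 x 0.03499 = 0.01384 mol.
n(NaOH) added = 0.2925 x 0.009780 = 0.002861 mol, converting that many moles of HN3 to N3-.
Remaining n(HN3) = 0.01097 mol; n(N3-) = 0.002861 mol.
By Henderson-Hasselbalch, pH = pKa + log([A^-]/[HA]) = 4.72 + log(0.002861/0.01097) = 4.72 + (-0.58) = 4.14.

4.14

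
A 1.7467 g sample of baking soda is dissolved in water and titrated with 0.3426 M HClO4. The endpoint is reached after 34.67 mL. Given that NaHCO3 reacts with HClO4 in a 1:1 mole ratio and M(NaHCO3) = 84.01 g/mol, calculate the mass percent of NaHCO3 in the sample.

n(HClO4) = 0.3426 x 0.03467 = 0.01188 mol.
n(NaHCO3) = 0.01188 / 1 = 0.01188 mol.
mass of NaHCO3 = 0.01188 x 84.01 = 0.9979 g.
% purity = 0.9979 / 1.7467 x 100 = 57.1%.

57.1%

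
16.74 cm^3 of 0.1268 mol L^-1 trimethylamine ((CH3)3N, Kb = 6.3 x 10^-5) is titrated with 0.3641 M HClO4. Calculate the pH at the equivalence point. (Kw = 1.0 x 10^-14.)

n((CH3)3N) = 0.1268 x 0.01674 = 0.002123 mol; V(HClO4) at equivalence = 0.002123/0.3641 = 0.005830 L.
At equivalence the base is fully converted to (CH3)3NH+; total volume = 0.02257 L, so [(CH3)3NH+] = 0.002123/0.02257 = 0.09405 M.
Ka((CH3)3NH+) = Kw/Kb = 1.0e-14 / 6.3 x 10^-5 = 1.59e-10.
[H^+] = sqrt(Ka x [(CH3)3NH+]) = sqrt(1.59e-10 x 0.09405) = 3.86e-6 M.
pH = -log(3.86e-6) = 5.41.

5.41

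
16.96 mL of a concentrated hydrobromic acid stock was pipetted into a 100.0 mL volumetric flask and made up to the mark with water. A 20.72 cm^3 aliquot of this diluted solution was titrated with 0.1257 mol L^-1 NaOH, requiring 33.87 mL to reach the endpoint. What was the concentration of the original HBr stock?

1.21 M

n(NaOH) = 0.1257 x 0.03387 = 0.004257 mol.
n(HBr) in the aliquot = 0.004257 mol.
[diluted HBr] = 0.004257 / 0.02072 = 0.2055 M.
Dilution factor = 100.0/16.96 = 5.896, so [stock] = 0.2055 x 5.896 = 1.21 M.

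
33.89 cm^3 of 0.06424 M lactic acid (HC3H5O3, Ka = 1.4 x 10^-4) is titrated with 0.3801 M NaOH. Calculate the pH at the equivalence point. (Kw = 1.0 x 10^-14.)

8.30

n(HC3H5O3) = 0.06424 x 0.03389 = 0.002177 mol; V(NaOH) at equivalence = 0.002177/0.3801 = 0.005728 L.
At equivalence all the acid is converted to C3H5O3-; total volume = 0.03389 + 0.005728 = 0.03962 L, so [C3H5O3-] = 0.002177/0.03962 = 0.05495 M.
Kb = Kw/Ka = 1.0e-14 / 1.4 x 10^-4 = 7.14e-11.
[OH^-] = sqrt(Kb x [C3H5O3-]) = sqrt(7.14e-11 x 0.05495) = 1.98e-6 M.
pOH = 5.70, so pH = 14.00 - 5.70 = 8.30.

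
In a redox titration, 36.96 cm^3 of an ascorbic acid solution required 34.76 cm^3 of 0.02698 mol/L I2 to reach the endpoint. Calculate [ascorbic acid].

0.0254 M

n(I2) = 0.02698 x 0.03476 = 0.0009378 mol.
From the balanced equation, 1 mol I2 reacts with 1 mol ascorbic acid, so n(ascorbic acid) = 0.0009378 x 1/1 = 0.0009378 mol.
[ascorbic acid] = 0.0009378 / 0.03696 L = 0.0254 M.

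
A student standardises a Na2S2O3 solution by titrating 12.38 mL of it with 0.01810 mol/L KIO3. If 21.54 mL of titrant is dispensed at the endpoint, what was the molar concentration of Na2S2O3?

0.189 M

n(KIO3) = 0.01810 x 0.02154 = 0.0003899 mol.
From the balanced equation, 1 mol KIO3 reacts with 6 mol Na2S2O3, so n(Na2S2O3) = 0.0003899 x 6/1 = 0.002339 mol.
[Na2S2O3] = 0.002339 / 0.01238 L = 0.189 M.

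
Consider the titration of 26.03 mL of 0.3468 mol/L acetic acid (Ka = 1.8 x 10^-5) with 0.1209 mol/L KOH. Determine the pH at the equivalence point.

n(CH3COOH) = 0.3468 x 0.02603 = 0.009027 mol; V(KOH) at equivalence = 0.009027/0.1209 = 0.07467 L.
At equivalence all the acid is converted to CH3COO-; total volume = 0.02603 + 0.07467 = 0.1007 L, so [CH3COO-] = 0.009027/0.1007 = 0.08965 M.
Kb = Kw/Ka = 1.0e-14 / 1.8 x 10^-5 = 5.56e-10.
[OH^-] = sqrt(Kb x [CH3COO-]) = sqrt(5.56e-10 x 0.08965) = 7.06e-6 M.
pOH = 5.15, so pH = 14.00 - 5.15 = 8.85.

8.85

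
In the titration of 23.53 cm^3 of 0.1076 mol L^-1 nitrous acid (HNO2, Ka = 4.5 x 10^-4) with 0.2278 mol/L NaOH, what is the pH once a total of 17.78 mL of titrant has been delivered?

12.57

n(acid) = 0.1076 x 0.02353 = 0.002532 mol; n(NaOH) added = 0.2278 x 0.01778 = 0.004050 mol.
Base is in excess by 0.004050 - 0.002532 = 0.001518 mol in a total volume of 0.04131 L.
[OH^-] = 0.001518/0.04131 = 0.03676 M, so pOH = 1.43 and pH = 14.00 - 1.43 = 12.57.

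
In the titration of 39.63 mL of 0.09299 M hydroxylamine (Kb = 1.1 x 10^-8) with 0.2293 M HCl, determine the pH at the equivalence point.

3.61

n(NH2OH) = 0.09299 x 0.03963 = 0.003685 mol; V(HCl) at equivalence = 0.003685/0.2293 = 0.01607 L.
At equivalence the base is fully converted to NH3OH+; total volume = 0.05570 L, so [NH3OH+] = 0.003685/0.05570 = 0.06616 M.
Ka(NH3OH+) = Kw/Kb = 1.0e-14 / 1.1 x 10^-8 = 9.09e-7.
[H^+] = sqrt(Ka x [NH3OH+]) = sqrt(9.09e-7 x 0.06616) = 0.000245 M.
pH = -log(0.000245) = 3.61.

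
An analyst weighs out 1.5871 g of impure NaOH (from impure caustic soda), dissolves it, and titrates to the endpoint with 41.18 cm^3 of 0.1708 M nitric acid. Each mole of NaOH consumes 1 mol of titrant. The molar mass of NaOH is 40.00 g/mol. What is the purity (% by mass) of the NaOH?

n(HNO3) = 0.1708 x 0.04118 = 0.007034 mol.
n(NaOH) = 0.007034 / 1 = 0.007034 mol.
mass of NaOH = 0.007034 x 40.00 = 0.2813 g.
% purity = 0.2813 / 1.5871 x 100 = 17.7%.

17.7%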